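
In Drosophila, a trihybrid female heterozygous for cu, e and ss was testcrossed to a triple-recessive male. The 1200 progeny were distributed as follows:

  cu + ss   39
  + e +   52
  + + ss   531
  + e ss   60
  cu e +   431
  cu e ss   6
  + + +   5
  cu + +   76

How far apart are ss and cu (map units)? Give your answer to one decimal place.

The two most frequent reciprocal classes, + + ss and cu e +, are the parental types, so the F1 was + + ss / cu e +.
The two rarest classes, + + + and cu e ss, are the double crossovers. Comparing them with the parentals, only the ss allele has switched, so ss is the middle locus and the order is cu – ss – e.
Crossovers in the cu–ss interval produce the single-crossover classes cu + ss and + e + (39 + 52 = 91) plus the double crossovers (11).
RF(cu–ss) = (91 + 11) / 1200 = 102/1200 = 0.0850 → 8.5 map units.

8.5 map units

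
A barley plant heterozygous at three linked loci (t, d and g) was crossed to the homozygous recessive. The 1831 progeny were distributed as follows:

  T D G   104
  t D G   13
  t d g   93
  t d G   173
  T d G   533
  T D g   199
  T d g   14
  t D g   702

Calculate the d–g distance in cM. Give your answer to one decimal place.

12.2 cM

The two most frequent reciprocal classes, t D g and T d G, are the parental types, so the F1 was t D g / T d G.
The two rarest classes, t D G and T d g, are the double crossovers. Comparing them with the parentals, only the g allele has switched, so g is the middle locus and the order is t – g – d.
Crossovers in the g–d interval produce the single-crossover classes t d g and T D G (93 + 104 = 197) plus the double crossovers (27).
RF(g–d) = (197 + 27) / 1831 = 224/1831 = 0.1223 → 12.2 cM.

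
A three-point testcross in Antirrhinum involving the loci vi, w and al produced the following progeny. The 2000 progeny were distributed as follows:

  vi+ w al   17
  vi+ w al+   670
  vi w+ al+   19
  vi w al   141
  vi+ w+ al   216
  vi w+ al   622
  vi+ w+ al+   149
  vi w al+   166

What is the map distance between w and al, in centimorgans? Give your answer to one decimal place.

The two most frequent reciprocal classes, vi+ w al+ and vi w+ al, are the parental types, so the F1 was vi+ w al+ / vi w+ al.
The two rarest classes, vi+ w al and vi w+ al+, are the double crossovers. Comparing them with the parentals, only the al allele has switched, so al is the middle locus and the order is vi – al – w.
Crossovers in the al–w interval produce the single-crossover classes vi+ w+ al+ and vi w al (149 + 141 = 290) plus the double crossovers (36).
RF(al–w) = (290 + 36) / 2000 = 326/2000 = 0.1630 → 16.3 centimorgans.

16.3 centimorgans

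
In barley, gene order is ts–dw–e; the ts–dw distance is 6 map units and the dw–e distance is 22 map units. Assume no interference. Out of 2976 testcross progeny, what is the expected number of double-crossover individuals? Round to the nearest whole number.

39

Map distances give recombination frequencies of 0.060 and 0.220 for the two intervals.
With no interference, expected double-crossover frequency = 0.060 × 0.220 = 0.01320.
Expected number = 0.01320 × 2976 = 39.28 ≈ 39.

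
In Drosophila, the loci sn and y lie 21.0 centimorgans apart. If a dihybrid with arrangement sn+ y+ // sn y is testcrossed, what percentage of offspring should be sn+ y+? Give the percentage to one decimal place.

39.5%

A map distance of 21.0 centimorgans corresponds to a recombination frequency of 0.210.
The F1 is sn+ y+ / sn y, so sn+ y+ is a parental gamete class with expected frequency (1 − r)/2 = 0.790/2 = 0.3950.
That is 0.3950 = 39.5% of the progeny.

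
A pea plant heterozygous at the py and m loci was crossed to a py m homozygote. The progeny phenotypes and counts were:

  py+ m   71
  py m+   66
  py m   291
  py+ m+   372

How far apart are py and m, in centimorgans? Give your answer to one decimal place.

The two most frequent classes, py+ m+ (372) and py m (291), are the parental types, so the F1 was py+ m+ / py m.
The recombinant classes are py+ m and py m+: 71 + 66 = 137.
Recombination frequency = 137/800 = 0.1713 ≈ 17.1%, i.e. 17.1 centimorgans.

17.1 centimorgans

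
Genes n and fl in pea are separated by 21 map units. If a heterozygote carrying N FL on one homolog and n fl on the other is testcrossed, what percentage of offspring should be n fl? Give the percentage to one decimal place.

39.5%

A map distance of 21 map units corresponds to a recombination frequency of 0.210.
The F1 is N FL / n fl, so n fl is a parental gamete class with expected frequency (1 − r)/2 = 0.790/2 = 0.3950.
That is 0.3950 = 39.5% of the progeny.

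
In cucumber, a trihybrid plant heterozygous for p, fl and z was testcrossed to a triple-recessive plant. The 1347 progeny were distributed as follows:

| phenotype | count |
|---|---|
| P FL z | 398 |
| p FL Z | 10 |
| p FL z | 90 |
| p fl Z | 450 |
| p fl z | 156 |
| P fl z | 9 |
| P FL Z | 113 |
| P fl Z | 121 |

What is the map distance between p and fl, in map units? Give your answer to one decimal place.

The two most frequent reciprocal classes, p fl Z and P FL z, are the parental types, so the F1 was p fl Z / P FL z.
The two rarest classes, p FL Z and P fl z, are the double crossovers. Comparing them with the parentals, only the fl allele has switched, so fl is the middle locus and the order is z – fl – p.
Crossovers in the fl–p interval produce the single-crossover classes P fl Z and p FL z (121 + 90 = 211) plus the double crossovers (19).
RF(fl–p) = (211 + 19) / 1347 = 230/1347 = 0.1707 → 17.1 map units.

17.1 map units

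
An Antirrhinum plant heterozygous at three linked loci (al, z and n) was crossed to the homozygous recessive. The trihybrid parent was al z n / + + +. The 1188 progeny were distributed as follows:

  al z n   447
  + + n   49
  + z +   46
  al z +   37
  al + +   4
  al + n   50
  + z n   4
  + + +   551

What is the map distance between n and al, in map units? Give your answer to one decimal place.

7.9 map units

The two rarest classes, + z n and al + +, are the double crossovers. Comparing them with the parentals, only the al allele has switched, so al is the middle locus and the order is n – al – z.
Crossovers in the n–al interval produce the single-crossover classes al z + and + + n (37 + 49 = 86) plus the double crossovers (8).
RF(n–al) = (86 + 8) / 1188 = 94/1188 = 0.0791 → 7.9 map units.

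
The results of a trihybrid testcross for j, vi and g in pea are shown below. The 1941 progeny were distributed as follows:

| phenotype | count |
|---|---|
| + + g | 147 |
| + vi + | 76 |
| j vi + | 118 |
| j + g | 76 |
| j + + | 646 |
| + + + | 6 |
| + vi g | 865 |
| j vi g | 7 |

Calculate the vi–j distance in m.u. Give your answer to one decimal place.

The two most frequent reciprocal classes, + vi g and j + +, are the parental types, so the F1 was + vi g / j + +.
The two rarest classes, j vi g and + + +, are the double crossovers. Comparing them with the parentals, only the j allele has switched, so j is the middle locus and the order is vi – j – g.
Crossovers in the vi–j interval produce the single-crossover classes + + g and j vi + (147 + 118 = 265) plus the double crossovers (13).
RF(vi–j) = (265 + 13) / 1941 = 278/1941 = 0.1432 → 14.3 m.u.

14.3 m.u.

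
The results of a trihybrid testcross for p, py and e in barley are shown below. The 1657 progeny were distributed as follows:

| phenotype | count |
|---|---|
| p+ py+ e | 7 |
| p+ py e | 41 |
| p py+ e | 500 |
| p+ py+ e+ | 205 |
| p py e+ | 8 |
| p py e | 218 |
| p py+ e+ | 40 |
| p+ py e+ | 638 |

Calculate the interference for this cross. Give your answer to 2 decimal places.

0.41

The two most frequent reciprocal classes, p+ py e+ and p py+ e, are the parental types, so the F1 was p+ py e+ / p py+ e.
The two rarest classes, p py e+ and p+ py+ e, are the double crossovers. Comparing them with the parentals, only the p allele has switched, so p is the middle locus and the order is py – p – e.
py–p: (423 + 15)/1657 = 0.2643; p–e: (81 + 15)/1657 = 0.0579.
Expected DCO frequency = 0.2643 × 0.0579 ≈ 0.01530; observed = 15/1657 ≈ 0.00905.
Coefficient of coincidence = 0.00905/0.01530 ≈ 0.59; interference = 1 − 0.59 = 0.41.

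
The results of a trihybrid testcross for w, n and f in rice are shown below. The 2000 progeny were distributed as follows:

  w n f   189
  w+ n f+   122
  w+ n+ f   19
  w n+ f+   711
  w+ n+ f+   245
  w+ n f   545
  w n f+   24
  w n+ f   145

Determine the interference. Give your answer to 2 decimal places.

The two most frequent reciprocal classes, w+ n f and w n+ f+, are the parental types, so the F1 was w+ n f / w n+ f+.
The two rarest classes, w+ n+ f and w n f+, are the double crossovers. Comparing them with the parentals, only the n allele has switched, so n is the middle locus and the order is f – n – w.
f–n: (267 + 43)/2000 = 0.1550; n–w: (434 + 43)/2000 = 0.2385.
Expected DCO frequency = 0.1550 × 0.2385 ≈ 0.03697; observed = 43/2000 ≈ 0.02150.
Coefficient of coincidence = 0.02150/0.03697 ≈ 0.58; interference = 1 − 0.58 = 0.42.

0.42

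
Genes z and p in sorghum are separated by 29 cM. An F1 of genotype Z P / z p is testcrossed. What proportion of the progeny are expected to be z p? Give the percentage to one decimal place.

A map distance of 29 cM corresponds to a recombination frequency of 0.290.
The F1 is Z P / z p, so z p is a parental gamete class with expected frequency (1 − r)/2 = 0.710/2 = 0.3550.
That is 0.3550 = 35.5% of the progeny.

35.5%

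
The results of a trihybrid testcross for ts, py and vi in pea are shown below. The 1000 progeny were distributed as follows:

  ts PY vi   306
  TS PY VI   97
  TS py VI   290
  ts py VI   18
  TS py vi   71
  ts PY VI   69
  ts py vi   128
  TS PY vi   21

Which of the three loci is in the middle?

The two most frequent reciprocal classes, ts PY vi and TS py VI, are the parental types, so the F1 was ts PY vi / TS py VI.
The two rarest classes, TS PY vi and ts py VI, are the double crossovers. Comparing them with the parentals, only the ts allele has switched, so ts is the middle locus and the order is vi – ts – py.

ts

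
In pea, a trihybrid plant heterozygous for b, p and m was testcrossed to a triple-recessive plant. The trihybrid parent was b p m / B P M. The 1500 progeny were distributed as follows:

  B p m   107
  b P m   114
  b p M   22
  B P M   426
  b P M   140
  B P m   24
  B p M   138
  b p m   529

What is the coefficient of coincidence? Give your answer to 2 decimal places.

0.79

The two rarest classes, b p M and B P m, are the double crossovers. Comparing them with the parentals, only the m allele has switched, so m is the middle locus and the order is b – m – p.
b–m: (247 + 46)/1500 = 0.1953; m–p: (252 + 46)/1500 = 0.1987.
Expected DCO frequency = 0.1953 × 0.1987 ≈ 0.03881; observed = 46/1500 ≈ 0.03067.
Coefficient of coincidence = 0.03067/0.03881 ≈ 0.79.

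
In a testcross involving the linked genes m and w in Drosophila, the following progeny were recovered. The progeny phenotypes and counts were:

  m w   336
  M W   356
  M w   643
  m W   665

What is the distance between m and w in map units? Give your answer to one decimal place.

The two most frequent classes, M w (643) and m W (665), are the parental types, so the F1 was M w / m W.
The recombinant classes are M W and m w: 356 + 336 = 692.
Recombination frequency = 692/2000 = 0.3460 ≈ 34.6%, i.e. 34.6 map units.

34.6 map units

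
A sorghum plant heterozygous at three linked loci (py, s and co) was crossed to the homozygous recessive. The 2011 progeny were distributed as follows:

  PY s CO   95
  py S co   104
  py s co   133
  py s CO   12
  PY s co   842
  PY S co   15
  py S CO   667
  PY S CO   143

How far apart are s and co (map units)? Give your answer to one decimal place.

The two most frequent reciprocal classes, py S CO and PY s co, are the parental types, so the F1 was py S CO / PY s co.
The two rarest classes, py s CO and PY S co, are the double crossovers. Comparing them with the parentals, only the s allele has switched, so s is the middle locus and the order is co – s – py.
Crossovers in the co–s interval produce the single-crossover classes py S co and PY s CO (104 + 95 = 199) plus the double crossovers (27).
RF(co–s) = (199 + 27) / 2011 = 226/2011 = 0.1124 → 11.2 map units.

11.2 map units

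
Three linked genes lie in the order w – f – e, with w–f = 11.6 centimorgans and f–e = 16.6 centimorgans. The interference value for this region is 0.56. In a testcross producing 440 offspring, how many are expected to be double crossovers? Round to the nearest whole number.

4

Map distances give recombination frequencies of 0.116 and 0.166 for the two intervals.
With interference 0.56 (so coincidence = 0.44), expected double-crossover frequency = 0.116 × 0.166 × 0.44 = 0.00847.
Expected number = 0.00847 × 440 = 3.73 ≈ 4.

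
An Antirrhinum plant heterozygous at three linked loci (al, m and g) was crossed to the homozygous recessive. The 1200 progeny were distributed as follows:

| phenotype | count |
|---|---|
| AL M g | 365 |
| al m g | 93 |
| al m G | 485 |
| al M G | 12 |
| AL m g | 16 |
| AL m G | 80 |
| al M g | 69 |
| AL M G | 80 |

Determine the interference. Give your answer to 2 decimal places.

The two most frequent reciprocal classes, AL M g and al m G, are the parental types, so the F1 was AL M g / al m G.
The two rarest classes, AL m g and al M G, are the double crossovers. Comparing them with the parentals, only the m allele has switched, so m is the middle locus and the order is g – m – al.
g–m: (173 + 28)/1200 = 0.1675; m–al: (149 + 28)/1200 = 0.1475.
Expected DCO frequency = 0.1675 × 0.1475 ≈ 0.02471; observed = 28/1200 ≈ 0.02333.
Coefficient of coincidence = 0.02333/0.02471 ≈ 0.94; interference = 1 − 0.94 = 0.06.

0.06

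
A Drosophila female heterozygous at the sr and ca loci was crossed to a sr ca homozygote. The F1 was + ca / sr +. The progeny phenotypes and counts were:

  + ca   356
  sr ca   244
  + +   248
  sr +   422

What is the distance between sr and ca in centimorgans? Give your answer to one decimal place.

The recombinant classes are + + and sr ca: 248 + 244 = 492.
Recombination frequency = 492/1270 = 0.3874 ≈ 38.7%, i.e. 38.7 centimorgans.

38.7 centimorgans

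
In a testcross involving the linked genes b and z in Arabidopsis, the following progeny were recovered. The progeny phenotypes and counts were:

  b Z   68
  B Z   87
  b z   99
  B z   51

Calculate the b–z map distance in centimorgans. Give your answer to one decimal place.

The two most frequent classes, B Z (87) and b z (99), are the parental types, so the F1 was B Z / b z.
The recombinant classes are B z and b Z: 51 + 68 = 119.
Recombination frequency = 119/305 = 0.3902 ≈ 39.0%, i.e. 39.0 centimorgans.

39.0 centimorgans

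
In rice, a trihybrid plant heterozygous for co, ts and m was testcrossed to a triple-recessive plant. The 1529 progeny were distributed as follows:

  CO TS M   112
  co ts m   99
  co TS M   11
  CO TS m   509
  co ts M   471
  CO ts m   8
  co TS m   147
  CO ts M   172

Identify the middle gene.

The two most frequent reciprocal classes, co ts M and CO TS m, are the parental types, so the F1 was co ts M / CO TS m.
The two rarest classes, co TS M and CO ts m, are the double crossovers. Comparing them with the parentals, only the ts allele has switched, so ts is the middle locus and the order is m – ts – co.

ts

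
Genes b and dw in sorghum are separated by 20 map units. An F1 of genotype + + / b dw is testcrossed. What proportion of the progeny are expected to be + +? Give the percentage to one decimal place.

A map distance of 20 map units corresponds to a recombination frequency of 0.200.
The F1 is + + / b dw, so + + is a parental gamete class with expected frequency (1 − r)/2 = 0.800/2 = 0.4000.
That is 0.4000 = 40.0% of the progeny.

40.0%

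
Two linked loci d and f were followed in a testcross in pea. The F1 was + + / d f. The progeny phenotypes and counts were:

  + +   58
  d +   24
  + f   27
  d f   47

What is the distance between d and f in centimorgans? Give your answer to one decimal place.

The recombinant classes are + f and d +: 27 + 24 = 51.
Recombination frequency = 51/156 = 0.3269 ≈ 32.7%, i.e. 32.7 centimorgans.

32.7 centimorgans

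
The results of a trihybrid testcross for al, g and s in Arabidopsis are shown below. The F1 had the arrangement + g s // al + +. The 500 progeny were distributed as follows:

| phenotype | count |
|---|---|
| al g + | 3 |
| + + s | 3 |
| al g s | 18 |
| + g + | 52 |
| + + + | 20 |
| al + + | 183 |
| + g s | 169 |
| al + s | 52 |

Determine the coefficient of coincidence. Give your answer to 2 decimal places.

0.62

The two rarest classes, + + s and al g +, are the double crossovers. Comparing them with the parentals, only the g allele has switched, so g is the middle locus and the order is al – g – s.
al–g: (38 + 6)/500 = 0.0880; g–s: (104 + 6)/500 = 0.2200.
Expected DCO frequency = 0.0880 × 0.2200 ≈ 0.01936; observed = 6/500 ≈ 0.01200.
Coefficient of coincidence = 0.01200/0.01936 ≈ 0.62.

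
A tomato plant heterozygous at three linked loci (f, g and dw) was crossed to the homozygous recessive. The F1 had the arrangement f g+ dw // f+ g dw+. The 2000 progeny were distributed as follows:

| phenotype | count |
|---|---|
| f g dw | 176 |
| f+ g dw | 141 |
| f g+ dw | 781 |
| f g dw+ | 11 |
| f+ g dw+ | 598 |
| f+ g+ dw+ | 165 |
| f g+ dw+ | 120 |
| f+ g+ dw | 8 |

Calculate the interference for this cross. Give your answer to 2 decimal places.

The two rarest classes, f+ g+ dw and f g dw+, are the double crossovers. Comparing them with the parentals, only the f allele has switched, so f is the middle locus and the order is g – f – dw.
g–f: (341 + 19)/2000 = 0.1800; f–dw: (261 + 19)/2000 = 0.1400.
Expected DCO frequency = 0.1800 × 0.1400 ≈ 0.02520; observed = 19/2000 ≈ 0.00950.
Coefficient of coincidence = 0.00950/0.02520 ≈ 0.38; interference = 1 − 0.38 = 0.62.

0.62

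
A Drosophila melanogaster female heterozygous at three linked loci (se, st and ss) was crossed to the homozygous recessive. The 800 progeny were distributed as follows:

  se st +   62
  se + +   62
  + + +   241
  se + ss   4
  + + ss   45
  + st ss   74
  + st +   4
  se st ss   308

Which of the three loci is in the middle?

The two most frequent reciprocal classes, + + + and se st ss, are the parental types, so the F1 was + + + / se st ss.
The two rarest classes, + st + and se + ss, are the double crossovers. Comparing them with the parentals, only the st allele has switched, so st is the middle locus and the order is se – st – ss.

st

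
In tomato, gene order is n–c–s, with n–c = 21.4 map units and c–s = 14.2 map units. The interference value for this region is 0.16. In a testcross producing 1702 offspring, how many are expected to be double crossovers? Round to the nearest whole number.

43

Map distances give recombination frequencies of 0.214 and 0.142 for the two intervals.
With interference 0.16 (so coincidence = 0.84), expected double-crossover frequency = 0.214 × 0.142 × 0.84 = 0.02553.
Expected number = 0.02553 × 1702 = 43.45 ≈ 43.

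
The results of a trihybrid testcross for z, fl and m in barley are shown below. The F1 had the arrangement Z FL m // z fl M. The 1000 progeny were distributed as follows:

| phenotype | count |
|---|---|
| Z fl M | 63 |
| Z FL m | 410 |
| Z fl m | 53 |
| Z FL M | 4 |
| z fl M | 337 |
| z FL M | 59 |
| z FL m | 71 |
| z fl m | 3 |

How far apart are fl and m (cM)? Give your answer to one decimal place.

11.9 cM

The two rarest classes, Z FL M and z fl m, are the double crossovers. Comparing them with the parentals, only the m allele has switched, so m is the middle locus and the order is fl – m – z.
Crossovers in the fl–m interval produce the single-crossover classes Z fl m and z FL M (53 + 59 = 112) plus the double crossovers (7).
RF(fl–m) = (112 + 7) / 1000 = 119/1000 = 0.1190 → 11.9 cM.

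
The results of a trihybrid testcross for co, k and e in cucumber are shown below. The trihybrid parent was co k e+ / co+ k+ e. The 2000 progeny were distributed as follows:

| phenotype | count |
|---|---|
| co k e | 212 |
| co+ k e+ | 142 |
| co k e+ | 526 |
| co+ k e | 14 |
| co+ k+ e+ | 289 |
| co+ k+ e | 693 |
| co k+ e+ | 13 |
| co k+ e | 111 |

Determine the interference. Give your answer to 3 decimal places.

The two rarest classes, co k+ e+ and co+ k e, are the double crossovers. Comparing them with the parentals, only the k allele has switched, so k is the middle locus and the order is e – k – co.
e–k: (501 + 27)/2000 = 0.2640; k–co: (253 + 27)/2000 = 0.1400.
Expected DCO frequency = 0.2640 × 0.1400 ≈ 0.03696; observed = 27/2000 ≈ 0.01350.
Coefficient of coincidence = 0.01350/0.03696 ≈ 0.365; interference = 1 − 0.365 = 0.635.

0.635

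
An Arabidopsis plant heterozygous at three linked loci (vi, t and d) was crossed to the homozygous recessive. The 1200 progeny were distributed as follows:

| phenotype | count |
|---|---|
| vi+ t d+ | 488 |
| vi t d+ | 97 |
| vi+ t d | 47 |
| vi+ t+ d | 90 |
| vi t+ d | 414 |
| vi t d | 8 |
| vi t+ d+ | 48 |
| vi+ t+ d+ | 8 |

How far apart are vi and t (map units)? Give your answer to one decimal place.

The two most frequent reciprocal classes, vi+ t d+ and vi t+ d, are the parental types, so the F1 was vi+ t d+ / vi t+ d.
The two rarest classes, vi+ t+ d+ and vi t d, are the double crossovers. Comparing them with the parentals, only the t allele has switched, so t is the middle locus and the order is vi – t – d.
Crossovers in the vi–t interval produce the single-crossover classes vi t d+ and vi+ t+ d (97 + 90 = 187) plus the double crossovers (16).
RF(vi–t) = (187 + 16) / 1200 = 203/1200 = 0.1692 → 16.9 map units.

16.9 map units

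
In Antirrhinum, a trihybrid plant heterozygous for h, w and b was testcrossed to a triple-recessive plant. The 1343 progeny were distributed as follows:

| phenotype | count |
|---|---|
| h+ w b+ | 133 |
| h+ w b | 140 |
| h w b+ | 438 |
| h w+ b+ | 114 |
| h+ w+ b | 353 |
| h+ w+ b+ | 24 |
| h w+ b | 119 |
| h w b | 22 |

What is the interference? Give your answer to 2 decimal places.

0.31

The two most frequent reciprocal classes, h w b+ and h+ w+ b, are the parental types, so the F1 was h w b+ / h+ w+ b.
The two rarest classes, h w b and h+ w+ b+, are the double crossovers. Comparing them with the parentals, only the b allele has switched, so b is the middle locus and the order is h – b – w.
h–b: (252 + 46)/1343 = 0.2219; b–w: (254 + 46)/1343 = 0.2234.
Expected DCO frequency = 0.2219 × 0.2234 ≈ 0.04957; observed = 46/1343 ≈ 0.03425.
Coefficient of coincidence = 0.03425/0.04957 ≈ 0.69; interference = 1 − 0.69 = 0.31.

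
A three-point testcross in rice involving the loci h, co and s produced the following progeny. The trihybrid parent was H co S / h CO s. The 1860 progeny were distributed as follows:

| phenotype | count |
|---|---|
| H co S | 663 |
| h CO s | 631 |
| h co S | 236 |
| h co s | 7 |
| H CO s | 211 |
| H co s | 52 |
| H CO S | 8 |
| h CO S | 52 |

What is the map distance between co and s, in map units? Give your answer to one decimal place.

The two rarest classes, H CO S and h co s, are the double crossovers. Comparing them with the parentals, only the co allele has switched, so co is the middle locus and the order is s – co – h.
Crossovers in the s–co interval produce the single-crossover classes H co s and h CO S (52 + 52 = 104) plus the double crossovers (15).
RF(s–co) = (104 + 15) / 1860 = 119/1860 = 0.0640 → 6.4 map units.

6.4 map units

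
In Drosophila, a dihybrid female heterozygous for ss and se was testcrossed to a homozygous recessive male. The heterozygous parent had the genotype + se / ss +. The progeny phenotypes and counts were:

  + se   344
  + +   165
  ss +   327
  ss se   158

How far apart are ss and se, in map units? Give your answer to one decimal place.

32.5 map units

The recombinant classes are + + and ss se: 165 + 158 = 323.
Recombination frequency = 323/994 = 0.3249 ≈ 32.5%, i.e. 32.5 map units.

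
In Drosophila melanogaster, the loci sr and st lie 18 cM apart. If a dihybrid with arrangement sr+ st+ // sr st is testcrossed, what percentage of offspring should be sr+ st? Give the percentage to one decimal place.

9.0%

A map distance of 18 cM corresponds to a recombination frequency of 0.180.
The F1 is sr+ st+ / sr st, so sr+ st is a recombinant gamete class with expected frequency r/2 = 0.180/2 = 0.0900.
That is 0.0900 = 9.0% of the progeny.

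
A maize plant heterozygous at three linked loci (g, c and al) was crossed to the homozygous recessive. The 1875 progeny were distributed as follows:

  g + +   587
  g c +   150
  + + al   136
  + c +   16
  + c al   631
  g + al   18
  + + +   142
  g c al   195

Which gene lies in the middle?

al

The two most frequent reciprocal classes, g + + and + c al, are the parental types, so the F1 was g + + / + c al.
The two rarest classes, g + al and + c +, are the double crossovers. Comparing them with the parentals, only the al allele has switched, so al is the middle locus and the order is c – al – g.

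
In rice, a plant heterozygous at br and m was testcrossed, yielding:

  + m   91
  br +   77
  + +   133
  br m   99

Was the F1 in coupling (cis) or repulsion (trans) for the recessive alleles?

The two most frequent classes are + + (133) and br m (99); these are the parental (non-recombinant) types.
So the F1 carried + + on one chromosome and br m on the other — the recessive alleles are on the same chromosome (cis / coupling).

cis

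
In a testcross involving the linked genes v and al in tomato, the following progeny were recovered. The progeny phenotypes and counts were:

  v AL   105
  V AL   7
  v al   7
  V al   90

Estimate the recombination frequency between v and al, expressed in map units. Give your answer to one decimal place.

6.7 map units

The two most frequent classes, V al (90) and v AL (105), are the parental types, so the F1 was V al / v AL.
The recombinant classes are V AL and v al: 7 + 7 = 14.
Recombination frequency = 14/209 = 0.0670 ≈ 6.7%, i.e. 6.7 map units.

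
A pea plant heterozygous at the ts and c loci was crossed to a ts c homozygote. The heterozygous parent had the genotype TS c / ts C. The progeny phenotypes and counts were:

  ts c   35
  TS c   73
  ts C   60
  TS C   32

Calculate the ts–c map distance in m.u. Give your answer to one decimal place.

The recombinant classes are TS C and ts c: 32 + 35 = 67.
Recombination frequency = 67/200 = 0.3350 ≈ 33.5%, i.e. 33.5 m.u.

33.5 m.u.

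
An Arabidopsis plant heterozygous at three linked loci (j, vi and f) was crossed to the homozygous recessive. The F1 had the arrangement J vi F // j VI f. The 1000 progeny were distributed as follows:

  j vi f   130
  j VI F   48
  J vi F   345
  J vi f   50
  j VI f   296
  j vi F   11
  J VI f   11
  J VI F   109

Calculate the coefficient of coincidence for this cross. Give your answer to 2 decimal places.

0.70

The two rarest classes, j vi F and J VI f, are the double crossovers. Comparing them with the parentals, only the j allele has switched, so j is the middle locus and the order is vi – j – f.
vi–j: (239 + 22)/1000 = 0.2610; j–f: (98 + 22)/1000 = 0.1200.
Expected DCO frequency = 0.2610 × 0.1200 ≈ 0.03132; observed = 22/1000 ≈ 0.02200.
Coefficient of coincidence = 0.02200/0.03132 ≈ 0.70.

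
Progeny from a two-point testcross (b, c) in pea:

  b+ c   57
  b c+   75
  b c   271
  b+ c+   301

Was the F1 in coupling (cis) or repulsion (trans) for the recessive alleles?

The two most frequent classes are b+ c+ (301) and b c (271); these are the parental (non-recombinant) types.
So the F1 carried b+ c+ on one chromosome and b c on the other — the recessive alleles are on the same chromosome (cis / coupling).

cis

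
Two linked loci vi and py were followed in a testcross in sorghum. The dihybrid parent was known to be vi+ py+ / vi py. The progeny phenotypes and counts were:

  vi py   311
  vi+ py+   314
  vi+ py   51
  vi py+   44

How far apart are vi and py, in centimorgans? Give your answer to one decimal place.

The recombinant classes are vi+ py and vi py+: 51 + 44 = 95.
Recombination frequency = 95/720 = 0.1319 ≈ 13.2%, i.e. 13.2 centimorgans.

13.2 centimorgans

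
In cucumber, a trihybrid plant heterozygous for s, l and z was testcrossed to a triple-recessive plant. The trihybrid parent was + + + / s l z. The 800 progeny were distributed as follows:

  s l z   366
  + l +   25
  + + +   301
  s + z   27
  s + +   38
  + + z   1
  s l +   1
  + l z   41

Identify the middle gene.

The two rarest classes, + + z and s l +, are the double crossovers. Comparing them with the parentals, only the z allele has switched, so z is the middle locus and the order is l – z – s.

z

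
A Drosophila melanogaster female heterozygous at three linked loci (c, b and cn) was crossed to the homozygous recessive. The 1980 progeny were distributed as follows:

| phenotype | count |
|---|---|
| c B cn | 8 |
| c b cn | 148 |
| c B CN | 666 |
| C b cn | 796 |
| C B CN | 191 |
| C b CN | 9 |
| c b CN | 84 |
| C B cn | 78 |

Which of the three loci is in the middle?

cn

The two most frequent reciprocal classes, c B CN and C b cn, are the parental types, so the F1 was c B CN / C b cn.
The two rarest classes, c B cn and C b CN, are the double crossovers. Comparing them with the parentals, only the cn allele has switched, so cn is the middle locus and the order is b – cn – c.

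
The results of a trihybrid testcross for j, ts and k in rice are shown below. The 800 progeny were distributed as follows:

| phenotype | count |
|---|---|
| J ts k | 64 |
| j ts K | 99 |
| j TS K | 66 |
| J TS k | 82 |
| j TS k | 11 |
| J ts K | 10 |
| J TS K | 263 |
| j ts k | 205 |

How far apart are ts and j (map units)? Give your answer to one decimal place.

The two most frequent reciprocal classes, J TS K and j ts k, are the parental types, so the F1 was J TS K / j ts k.
The two rarest classes, J ts K and j TS k, are the double crossovers. Comparing them with the parentals, only the ts allele has switched, so ts is the middle locus and the order is j – ts – k.
Crossovers in the j–ts interval produce the single-crossover classes j TS K and J ts k (66 + 64 = 130) plus the double crossovers (21).
RF(j–ts) = (130 + 21) / 800 = 151/800 = 0.1888 → 18.9 map units.

18.9 map units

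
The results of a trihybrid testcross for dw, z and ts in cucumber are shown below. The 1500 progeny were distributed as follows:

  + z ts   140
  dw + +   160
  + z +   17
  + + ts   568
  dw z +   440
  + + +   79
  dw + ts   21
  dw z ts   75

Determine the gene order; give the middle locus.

dw

The two most frequent reciprocal classes, + + ts and dw z +, are the parental types, so the F1 was + + ts / dw z +.
The two rarest classes, dw + ts and + z +, are the double crossovers. Comparing them with the parentals, only the dw allele has switched, so dw is the middle locus and the order is z – dw – ts.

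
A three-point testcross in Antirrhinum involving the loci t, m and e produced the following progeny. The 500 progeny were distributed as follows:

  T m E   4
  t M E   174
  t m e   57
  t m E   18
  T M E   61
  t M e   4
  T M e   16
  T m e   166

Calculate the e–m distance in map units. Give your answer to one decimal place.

8.4 map units

The two most frequent reciprocal classes, T m e and t M E, are the parental types, so the F1 was T m e / t M E.
The two rarest classes, T m E and t M e, are the double crossovers. Comparing them with the parentals, only the e allele has switched, so e is the middle locus and the order is m – e – t.
Crossovers in the m–e interval produce the single-crossover classes T M e and t m E (16 + 18 = 34) plus the double crossovers (8).
RF(m–e) = (34 + 8) / 500 = 42/500 = 0.0840 → 8.4 map units.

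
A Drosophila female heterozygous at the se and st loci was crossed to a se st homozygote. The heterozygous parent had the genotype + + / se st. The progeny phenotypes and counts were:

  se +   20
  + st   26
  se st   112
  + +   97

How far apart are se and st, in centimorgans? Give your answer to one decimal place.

18.0 centimorgans

The recombinant classes are + st and se +: 26 + 20 = 46.
Recombination frequency = 46/255 = 0.1804 ≈ 18.0%, i.e. 18.0 centimorgans.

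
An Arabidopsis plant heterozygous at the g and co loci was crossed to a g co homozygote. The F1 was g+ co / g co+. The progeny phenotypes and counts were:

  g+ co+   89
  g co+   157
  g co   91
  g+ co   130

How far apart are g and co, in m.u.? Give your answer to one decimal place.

38.5 m.u.

The recombinant classes are g+ co+ and g co: 89 + 91 = 180.
Recombination frequency = 180/467 = 0.3854 ≈ 38.5%, i.e. 38.5 m.u.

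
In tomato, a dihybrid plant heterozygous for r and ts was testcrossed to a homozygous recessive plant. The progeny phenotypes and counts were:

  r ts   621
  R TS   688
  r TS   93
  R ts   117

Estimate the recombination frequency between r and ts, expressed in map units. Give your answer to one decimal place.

13.8 map units

The two most frequent classes, R TS (688) and r ts (621), are the parental types, so the F1 was R TS / r ts.
The recombinant classes are R ts and r TS: 117 + 93 = 210.
Recombination frequency = 210/1519 = 0.1382 ≈ 13.8%, i.e. 13.8 map units.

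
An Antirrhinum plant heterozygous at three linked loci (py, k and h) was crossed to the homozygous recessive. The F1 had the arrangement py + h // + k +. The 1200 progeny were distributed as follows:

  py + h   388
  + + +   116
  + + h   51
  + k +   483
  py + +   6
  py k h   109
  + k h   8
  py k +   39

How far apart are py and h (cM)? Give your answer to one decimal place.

The two rarest classes, py + + and + k h, are the double crossovers. Comparing them with the parentals, only the h allele has switched, so h is the middle locus and the order is py – h – k.
Crossovers in the py–h interval produce the single-crossover classes + + h and py k + (51 + 39 = 90) plus the double crossovers (14).
RF(py–h) = (90 + 14) / 1200 = 104/1200 = 0.0867 → 8.7 cM.

8.7 cM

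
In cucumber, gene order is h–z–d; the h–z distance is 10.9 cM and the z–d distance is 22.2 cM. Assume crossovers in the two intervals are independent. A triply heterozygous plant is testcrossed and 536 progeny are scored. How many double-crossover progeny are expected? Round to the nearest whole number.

13

Map distances give recombination frequencies of 0.109 and 0.222 for the two intervals.
With no interference, expected double-crossover frequency = 0.109 × 0.222 = 0.02420.
Expected number = 0.02420 × 536 = 12.97 ≈ 13.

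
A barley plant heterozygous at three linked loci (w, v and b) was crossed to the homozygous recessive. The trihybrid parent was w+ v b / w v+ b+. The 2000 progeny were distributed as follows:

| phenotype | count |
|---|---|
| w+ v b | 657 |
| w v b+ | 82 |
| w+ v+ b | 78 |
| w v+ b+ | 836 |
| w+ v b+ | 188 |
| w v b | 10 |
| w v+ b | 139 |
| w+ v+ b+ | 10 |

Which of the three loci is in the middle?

The two rarest classes, w v b and w+ v+ b+, are the double crossovers. Comparing them with the parentals, only the w allele has switched, so w is the middle locus and the order is b – w – v.

w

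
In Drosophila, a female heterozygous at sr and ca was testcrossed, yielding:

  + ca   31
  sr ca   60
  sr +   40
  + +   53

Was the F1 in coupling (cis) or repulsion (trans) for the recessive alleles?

cis

The two most frequent classes are + + (53) and sr ca (60); these are the parental (non-recombinant) types.
So the F1 carried + + on one chromosome and sr ca on the other — the recessive alleles are on the same chromosome (cis / coupling).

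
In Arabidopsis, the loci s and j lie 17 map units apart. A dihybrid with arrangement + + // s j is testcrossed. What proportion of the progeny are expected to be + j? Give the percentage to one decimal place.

8.5%

A map distance of 17 map units corresponds to a recombination frequency of 0.170.
The F1 is + + / s j, so + j is a recombinant gamete class with expected frequency r/2 = 0.170/2 = 0.0850.
That is 0.0850 = 8.5% of the progeny.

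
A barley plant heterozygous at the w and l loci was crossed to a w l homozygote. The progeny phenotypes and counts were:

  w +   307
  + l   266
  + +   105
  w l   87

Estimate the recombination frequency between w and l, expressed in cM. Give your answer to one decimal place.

25.1 cM

The two most frequent classes, + l (266) and w + (307), are the parental types, so the F1 was + l / w +.
The recombinant classes are + + and w l: 105 + 87 = 192.
Recombination frequency = 192/765 = 0.2510 ≈ 25.1%, i.e. 25.1 cM.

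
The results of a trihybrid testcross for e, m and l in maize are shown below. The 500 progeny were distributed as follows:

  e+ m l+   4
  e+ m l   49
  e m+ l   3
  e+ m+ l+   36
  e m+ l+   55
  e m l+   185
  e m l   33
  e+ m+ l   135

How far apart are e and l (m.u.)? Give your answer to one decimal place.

15.2 m.u.

The two most frequent reciprocal classes, e m l+ and e+ m+ l, are the parental types, so the F1 was e m l+ / e+ m+ l.
The two rarest classes, e+ m l+ and e m+ l, are the double crossovers. Comparing them with the parentals, only the e allele has switched, so e is the middle locus and the order is l – e – m.
Crossovers in the l–e interval produce the single-crossover classes e m l and e+ m+ l+ (33 + 36 = 69) plus the double crossovers (7).
RF(l–e) = (69 + 7) / 500 = 76/500 = 0.1520 → 15.2 m.u.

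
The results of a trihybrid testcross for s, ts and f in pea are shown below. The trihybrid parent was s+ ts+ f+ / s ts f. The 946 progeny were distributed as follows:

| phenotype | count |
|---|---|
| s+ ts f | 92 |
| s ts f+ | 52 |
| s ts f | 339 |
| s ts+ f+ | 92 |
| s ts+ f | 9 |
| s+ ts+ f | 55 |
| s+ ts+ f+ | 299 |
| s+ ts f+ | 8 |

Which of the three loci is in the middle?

ts

The two rarest classes, s+ ts f+ and s ts+ f, are the double crossovers. Comparing them with the parentals, only the ts allele has switched, so ts is the middle locus and the order is s – ts – f.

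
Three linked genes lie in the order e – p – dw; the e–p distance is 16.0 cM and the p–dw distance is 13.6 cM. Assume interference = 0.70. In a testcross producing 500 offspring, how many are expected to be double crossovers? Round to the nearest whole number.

Map distances give recombination frequencies of 0.160 and 0.136 for the two intervals.
With interference 0.70 (so coincidence = 0.30), expected double-crossover frequency = 0.160 × 0.136 × 0.30 = 0.00653.
Expected number = 0.00653 × 500 = 3.26 ≈ 3.

3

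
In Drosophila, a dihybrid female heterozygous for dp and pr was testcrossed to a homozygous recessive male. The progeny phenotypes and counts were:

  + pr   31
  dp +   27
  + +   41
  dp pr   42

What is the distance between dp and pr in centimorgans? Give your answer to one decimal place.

The two most frequent classes, + + (41) and dp pr (42), are the parental types, so the F1 was + + / dp pr.
The recombinant classes are + pr and dp +: 31 + 27 = 58.
Recombination frequency = 58/141 = 0.4113 ≈ 41.1%, i.e. 41.1 centimorgans.

41.1 centimorgans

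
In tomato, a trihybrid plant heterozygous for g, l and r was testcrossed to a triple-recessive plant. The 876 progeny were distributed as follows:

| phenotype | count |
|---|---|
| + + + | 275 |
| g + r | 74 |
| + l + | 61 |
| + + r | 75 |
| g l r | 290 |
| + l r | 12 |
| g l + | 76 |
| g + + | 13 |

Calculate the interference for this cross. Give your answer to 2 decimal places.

0.22

The two most frequent reciprocal classes, g l r and + + +, are the parental types, so the F1 was g l r / + + +.
The two rarest classes, + l r and g + +, are the double crossovers. Comparing them with the parentals, only the g allele has switched, so g is the middle locus and the order is r – g – l.
r–g: (151 + 25)/876 = 0.2009; g–l: (135 + 25)/876 = 0.1826.
Expected DCO frequency = 0.2009 × 0.1826 ≈ 0.03668; observed = 25/876 ≈ 0.02854.
Coefficient of coincidence = 0.02854/0.03668 ≈ 0.78; interference = 1 − 0.78 = 0.22.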